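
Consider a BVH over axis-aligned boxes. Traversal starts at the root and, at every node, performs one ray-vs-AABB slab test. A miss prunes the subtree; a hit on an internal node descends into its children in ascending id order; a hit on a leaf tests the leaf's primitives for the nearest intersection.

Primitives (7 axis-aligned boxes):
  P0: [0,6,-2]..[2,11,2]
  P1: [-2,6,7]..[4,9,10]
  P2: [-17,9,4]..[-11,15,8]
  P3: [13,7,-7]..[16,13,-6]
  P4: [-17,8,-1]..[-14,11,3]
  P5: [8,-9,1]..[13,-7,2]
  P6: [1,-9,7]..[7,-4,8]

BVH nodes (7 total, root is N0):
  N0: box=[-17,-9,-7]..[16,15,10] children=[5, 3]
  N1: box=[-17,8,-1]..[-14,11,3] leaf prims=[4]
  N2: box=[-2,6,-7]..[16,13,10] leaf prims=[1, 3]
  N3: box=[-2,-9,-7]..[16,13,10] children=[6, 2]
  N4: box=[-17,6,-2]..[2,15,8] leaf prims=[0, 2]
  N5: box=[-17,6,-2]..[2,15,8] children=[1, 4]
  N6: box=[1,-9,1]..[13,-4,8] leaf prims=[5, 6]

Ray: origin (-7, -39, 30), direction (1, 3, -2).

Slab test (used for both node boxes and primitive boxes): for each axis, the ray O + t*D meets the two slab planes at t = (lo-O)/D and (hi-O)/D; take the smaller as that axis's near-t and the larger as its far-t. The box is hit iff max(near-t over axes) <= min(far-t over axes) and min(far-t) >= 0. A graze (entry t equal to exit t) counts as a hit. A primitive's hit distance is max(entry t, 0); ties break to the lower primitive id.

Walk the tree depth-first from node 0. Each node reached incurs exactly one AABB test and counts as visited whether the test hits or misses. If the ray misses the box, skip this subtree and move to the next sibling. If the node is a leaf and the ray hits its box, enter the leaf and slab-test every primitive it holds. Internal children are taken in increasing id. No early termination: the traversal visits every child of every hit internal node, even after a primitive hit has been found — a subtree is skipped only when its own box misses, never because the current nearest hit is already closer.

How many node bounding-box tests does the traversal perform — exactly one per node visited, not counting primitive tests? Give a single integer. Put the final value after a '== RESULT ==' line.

Traverse from the root:
N0 x:[-10,23] y:[10,18] z:[10,37/2] -> hit [10,18], descend [3, 5]
  N3 x:[5,23] y:[10,52/3] z:[10,37/2] -> hit [10,52/3], descend [2, 6]
    N2 x:[5,23] y:[15,52/3] z:[10,37/2] -> hit [15,52/3] leaf, test {P1(miss), P3(miss)}
    N6 x:[8,20] y:[10,35/3] z:[11,29/2] -> hit [11,35/3] leaf, test {P5(miss), P6@t=11}
  N5 x:[-10,9] y:[15,18] z:[11,16] -> miss, prune

Summary -> nodes [0, 3, 2, 6, 5]; box-tests=5; leaf-entries=2; first=P6

== RESULT ==
5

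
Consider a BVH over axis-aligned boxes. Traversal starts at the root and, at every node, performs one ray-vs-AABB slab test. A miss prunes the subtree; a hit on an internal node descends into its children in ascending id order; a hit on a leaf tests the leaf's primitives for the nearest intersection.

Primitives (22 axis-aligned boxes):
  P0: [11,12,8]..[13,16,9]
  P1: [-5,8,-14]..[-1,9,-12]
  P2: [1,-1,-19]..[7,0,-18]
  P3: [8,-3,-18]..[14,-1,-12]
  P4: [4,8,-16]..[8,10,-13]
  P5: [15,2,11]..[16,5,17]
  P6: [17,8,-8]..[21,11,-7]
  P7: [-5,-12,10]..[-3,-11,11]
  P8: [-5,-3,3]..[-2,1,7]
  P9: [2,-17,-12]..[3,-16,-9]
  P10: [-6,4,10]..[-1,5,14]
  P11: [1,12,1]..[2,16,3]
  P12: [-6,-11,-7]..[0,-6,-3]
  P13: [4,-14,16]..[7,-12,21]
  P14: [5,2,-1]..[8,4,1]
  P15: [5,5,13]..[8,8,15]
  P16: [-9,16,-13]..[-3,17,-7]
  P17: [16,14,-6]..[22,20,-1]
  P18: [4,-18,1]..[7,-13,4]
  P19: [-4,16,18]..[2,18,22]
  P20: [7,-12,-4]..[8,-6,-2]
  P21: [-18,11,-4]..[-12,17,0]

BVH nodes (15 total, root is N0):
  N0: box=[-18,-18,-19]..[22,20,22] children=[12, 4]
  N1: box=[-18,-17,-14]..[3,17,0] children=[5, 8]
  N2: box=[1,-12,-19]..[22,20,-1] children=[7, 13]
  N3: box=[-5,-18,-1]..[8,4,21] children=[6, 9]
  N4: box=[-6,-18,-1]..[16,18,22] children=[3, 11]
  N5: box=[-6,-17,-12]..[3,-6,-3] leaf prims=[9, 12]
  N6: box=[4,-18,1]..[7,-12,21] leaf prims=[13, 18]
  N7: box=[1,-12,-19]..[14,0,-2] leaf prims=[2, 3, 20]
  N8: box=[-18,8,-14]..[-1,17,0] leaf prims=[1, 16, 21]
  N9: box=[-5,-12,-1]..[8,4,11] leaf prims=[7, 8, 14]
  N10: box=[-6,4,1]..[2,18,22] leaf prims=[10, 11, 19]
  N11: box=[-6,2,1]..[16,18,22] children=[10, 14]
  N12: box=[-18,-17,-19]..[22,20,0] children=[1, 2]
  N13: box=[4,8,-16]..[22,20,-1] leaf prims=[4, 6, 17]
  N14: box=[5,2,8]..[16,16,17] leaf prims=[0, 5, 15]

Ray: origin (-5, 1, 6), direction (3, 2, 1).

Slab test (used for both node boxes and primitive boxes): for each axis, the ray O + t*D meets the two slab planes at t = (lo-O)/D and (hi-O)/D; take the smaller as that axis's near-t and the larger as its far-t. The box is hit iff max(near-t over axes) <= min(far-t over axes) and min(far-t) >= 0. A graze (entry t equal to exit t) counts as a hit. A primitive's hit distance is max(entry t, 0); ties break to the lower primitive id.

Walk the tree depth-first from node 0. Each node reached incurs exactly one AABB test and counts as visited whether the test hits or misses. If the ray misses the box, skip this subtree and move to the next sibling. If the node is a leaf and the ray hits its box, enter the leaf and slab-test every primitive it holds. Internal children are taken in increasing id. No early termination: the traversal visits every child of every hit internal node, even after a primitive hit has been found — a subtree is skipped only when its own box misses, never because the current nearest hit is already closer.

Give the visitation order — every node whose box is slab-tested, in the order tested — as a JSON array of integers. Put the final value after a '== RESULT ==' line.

Trace the traversal:
N0 x:[-13/3,9] y:[-19/2,19/2] z:[-25,16] -> hit [-13/3,9], descend [4, 12]
  N4 x:[-1/3,7] y:[-19/2,17/2] z:[-7,16] -> hit [-1/3,7], descend [3, 11]
    N3 x:[0,13/3] y:[-19/2,3/2] z:[-7,15] -> hit [0,3/2], descend [6, 9]
      N6 x:[3,4] y:[-19/2,-13/2] z:[-5,15] -> miss, prune
      N9 x:[0,13/3] y:[-13/2,3/2] z:[-7,5] -> hit [0,3/2] leaf, test {P7(miss), P8@t=0, P14(miss)}
    N11 x:[-1/3,7] y:[1/2,17/2] z:[-5,16] -> hit [1/2,7], descend [10, 14]
      N10 x:[-1/3,7/3] y:[3/2,17/2] z:[-5,16] -> hit [3/2,7/3] leaf, test {P10(miss), P11(miss), P19(miss)}
      N14 x:[10/3,7] y:[1/2,15/2] z:[2,11] -> hit [10/3,7] leaf, test {P0(miss), P5(miss), P15(miss)}
  N12 x:[-13/3,9] y:[-9,19/2] z:[-25,-6] -> miss, prune

order=[0, 4, 3, 6, 9, 11, 10, 14, 12]  |boxes|=9  |leaves|=3  hit=P8

== RESULT ==
[0, 4, 3, 6, 9, 11, 10, 14, 12]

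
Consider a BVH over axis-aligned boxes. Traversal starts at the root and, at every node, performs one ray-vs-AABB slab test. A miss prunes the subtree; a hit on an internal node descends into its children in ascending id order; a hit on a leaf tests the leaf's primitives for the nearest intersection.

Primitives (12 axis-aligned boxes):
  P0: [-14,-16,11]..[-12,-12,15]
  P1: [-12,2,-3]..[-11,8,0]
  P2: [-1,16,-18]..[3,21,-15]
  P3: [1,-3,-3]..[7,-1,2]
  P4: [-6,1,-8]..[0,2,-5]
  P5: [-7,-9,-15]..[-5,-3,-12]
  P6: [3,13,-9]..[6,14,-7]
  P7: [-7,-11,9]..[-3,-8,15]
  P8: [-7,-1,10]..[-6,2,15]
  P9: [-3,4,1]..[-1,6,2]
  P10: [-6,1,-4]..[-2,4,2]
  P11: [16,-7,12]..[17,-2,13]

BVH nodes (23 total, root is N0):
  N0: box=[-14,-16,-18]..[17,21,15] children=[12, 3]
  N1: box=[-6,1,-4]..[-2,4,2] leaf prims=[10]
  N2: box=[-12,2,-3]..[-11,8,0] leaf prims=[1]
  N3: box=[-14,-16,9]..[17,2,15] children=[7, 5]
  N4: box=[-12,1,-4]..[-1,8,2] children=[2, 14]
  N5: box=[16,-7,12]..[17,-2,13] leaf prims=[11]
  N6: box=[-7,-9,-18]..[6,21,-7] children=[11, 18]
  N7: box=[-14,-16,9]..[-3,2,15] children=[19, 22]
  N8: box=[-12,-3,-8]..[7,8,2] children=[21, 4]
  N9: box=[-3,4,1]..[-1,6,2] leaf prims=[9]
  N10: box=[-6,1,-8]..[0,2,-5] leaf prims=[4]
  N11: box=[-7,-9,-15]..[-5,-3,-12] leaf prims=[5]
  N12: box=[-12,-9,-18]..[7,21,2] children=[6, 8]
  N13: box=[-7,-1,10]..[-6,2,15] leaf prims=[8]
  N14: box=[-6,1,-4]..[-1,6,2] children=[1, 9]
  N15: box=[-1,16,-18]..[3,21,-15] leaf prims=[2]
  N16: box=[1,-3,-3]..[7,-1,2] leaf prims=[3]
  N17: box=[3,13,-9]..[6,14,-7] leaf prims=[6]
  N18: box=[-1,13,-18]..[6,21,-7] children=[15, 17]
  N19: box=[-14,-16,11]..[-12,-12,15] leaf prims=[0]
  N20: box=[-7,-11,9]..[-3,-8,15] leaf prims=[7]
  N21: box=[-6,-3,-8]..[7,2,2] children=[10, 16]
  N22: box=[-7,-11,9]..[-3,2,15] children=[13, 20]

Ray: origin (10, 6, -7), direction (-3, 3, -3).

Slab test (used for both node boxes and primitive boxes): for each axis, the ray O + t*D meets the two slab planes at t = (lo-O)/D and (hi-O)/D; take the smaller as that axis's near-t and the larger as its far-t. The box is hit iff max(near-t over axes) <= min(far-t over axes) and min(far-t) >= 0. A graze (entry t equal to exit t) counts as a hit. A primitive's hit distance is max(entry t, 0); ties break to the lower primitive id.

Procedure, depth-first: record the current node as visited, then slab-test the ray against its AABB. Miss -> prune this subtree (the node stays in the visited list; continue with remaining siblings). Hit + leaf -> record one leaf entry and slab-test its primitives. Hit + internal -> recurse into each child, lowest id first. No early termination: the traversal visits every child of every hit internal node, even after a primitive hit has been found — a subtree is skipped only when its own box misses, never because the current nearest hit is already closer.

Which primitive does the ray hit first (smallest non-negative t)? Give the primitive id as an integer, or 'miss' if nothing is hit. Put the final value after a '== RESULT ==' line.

Walk:
N0 x:[-7/3,8] y:[-22/3,5] z:[-22/3,11/3] -> hit [-7/3,11/3], descend [3, 12]
  N3 x:[-7/3,8] y:[-22/3,-4/3] z:[-22/3,-16/3] -> miss, prune
  N12 x:[1,22/3] y:[-5,5] z:[-3,11/3] -> hit [1,11/3], descend [6, 8]
    N6 x:[4/3,17/3] y:[-5,5] z:[0,11/3] -> hit [4/3,11/3], descend [11, 18]
      N11 x:[5,17/3] y:[-5,-3] z:[5/3,8/3] -> miss, prune
      N18 x:[4/3,11/3] y:[7/3,5] z:[0,11/3] -> hit [7/3,11/3], descend [15, 17]
        N15 x:[7/3,11/3] y:[10/3,5] z:[8/3,11/3] -> hit [10/3,11/3] leaf, test {P2@t=10/3}
        N17 x:[4/3,7/3] y:[7/3,8/3] z:[0,2/3] -> miss, prune
    N8 x:[1,22/3] y:[-3,2/3] z:[-3,1/3] -> miss, prune

9 AABB tests over nodes [0, 3, 12, 6, 11, 18, 15, 17, 8]; 1 leaf entered; closest P2.

== RESULT ==
2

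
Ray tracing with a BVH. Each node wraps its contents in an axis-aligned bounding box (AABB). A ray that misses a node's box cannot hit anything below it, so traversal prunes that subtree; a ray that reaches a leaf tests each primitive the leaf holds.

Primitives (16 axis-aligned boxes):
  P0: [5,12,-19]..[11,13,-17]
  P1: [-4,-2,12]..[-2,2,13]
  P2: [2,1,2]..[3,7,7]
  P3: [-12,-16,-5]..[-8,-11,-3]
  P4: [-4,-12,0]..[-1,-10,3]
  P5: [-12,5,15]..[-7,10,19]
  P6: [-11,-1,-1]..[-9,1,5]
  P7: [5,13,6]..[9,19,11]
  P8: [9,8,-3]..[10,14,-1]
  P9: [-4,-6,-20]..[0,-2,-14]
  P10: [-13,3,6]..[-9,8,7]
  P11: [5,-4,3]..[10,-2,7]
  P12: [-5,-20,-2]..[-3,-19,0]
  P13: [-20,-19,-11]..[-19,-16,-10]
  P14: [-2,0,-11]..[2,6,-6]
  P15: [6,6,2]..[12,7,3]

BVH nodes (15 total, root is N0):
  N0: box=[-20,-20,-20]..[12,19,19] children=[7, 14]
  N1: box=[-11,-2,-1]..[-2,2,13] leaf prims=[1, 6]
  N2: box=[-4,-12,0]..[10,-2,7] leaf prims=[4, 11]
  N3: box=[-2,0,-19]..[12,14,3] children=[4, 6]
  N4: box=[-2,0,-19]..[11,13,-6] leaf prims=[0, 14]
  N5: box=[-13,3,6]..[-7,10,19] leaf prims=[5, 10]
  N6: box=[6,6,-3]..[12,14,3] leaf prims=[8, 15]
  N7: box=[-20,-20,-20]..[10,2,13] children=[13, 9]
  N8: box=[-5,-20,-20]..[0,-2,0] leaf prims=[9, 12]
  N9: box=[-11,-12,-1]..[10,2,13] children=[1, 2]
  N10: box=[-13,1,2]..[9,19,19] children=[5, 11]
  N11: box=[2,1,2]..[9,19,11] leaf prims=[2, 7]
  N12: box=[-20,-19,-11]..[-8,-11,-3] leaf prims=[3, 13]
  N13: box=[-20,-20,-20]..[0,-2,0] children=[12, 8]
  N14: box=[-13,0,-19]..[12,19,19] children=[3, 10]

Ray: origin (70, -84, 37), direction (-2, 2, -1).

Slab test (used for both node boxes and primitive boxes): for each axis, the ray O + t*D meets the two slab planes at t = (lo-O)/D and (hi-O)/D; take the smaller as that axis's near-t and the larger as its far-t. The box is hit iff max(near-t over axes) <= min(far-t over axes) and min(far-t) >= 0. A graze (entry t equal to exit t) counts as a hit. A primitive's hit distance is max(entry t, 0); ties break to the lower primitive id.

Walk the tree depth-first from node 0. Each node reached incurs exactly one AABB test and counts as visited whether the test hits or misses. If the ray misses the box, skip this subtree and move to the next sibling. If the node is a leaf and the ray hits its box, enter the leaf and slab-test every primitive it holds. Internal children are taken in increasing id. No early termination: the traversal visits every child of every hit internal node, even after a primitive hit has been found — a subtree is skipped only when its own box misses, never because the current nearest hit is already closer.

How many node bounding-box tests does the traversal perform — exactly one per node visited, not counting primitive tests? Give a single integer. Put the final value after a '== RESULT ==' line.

Walk:
N0 x:[29,45] y:[32,103/2] z:[18,57] -> hit [32,45], descend [7, 14]
  N7 x:[30,45] y:[32,43] z:[24,57] -> hit [32,43], descend [9, 13]
    N9 x:[30,81/2] y:[36,43] z:[24,38] -> hit [36,38], descend [1, 2]
      N1 x:[36,81/2] y:[41,43] z:[24,38] -> miss, prune
      N2 x:[30,37] y:[36,41] z:[30,37] -> hit [36,37] leaf, test {P4@t=36, P11(miss)}
    N13 x:[35,45] y:[32,41] z:[37,57] -> hit [37,41], descend [8, 12]
      N8 x:[35,75/2] y:[32,41] z:[37,57] -> hit [37,75/2] leaf, test {P9(miss), P12(miss)}
      N12 x:[39,45] y:[65/2,73/2] z:[40,48] -> miss, prune
  N14 x:[29,83/2] y:[42,103/2] z:[18,56] -> miss, prune

Summary -> nodes [0, 7, 9, 1, 2, 13, 8, 12, 14]; box-tests=9; leaf-entries=2; first=P4

== RESULT ==
9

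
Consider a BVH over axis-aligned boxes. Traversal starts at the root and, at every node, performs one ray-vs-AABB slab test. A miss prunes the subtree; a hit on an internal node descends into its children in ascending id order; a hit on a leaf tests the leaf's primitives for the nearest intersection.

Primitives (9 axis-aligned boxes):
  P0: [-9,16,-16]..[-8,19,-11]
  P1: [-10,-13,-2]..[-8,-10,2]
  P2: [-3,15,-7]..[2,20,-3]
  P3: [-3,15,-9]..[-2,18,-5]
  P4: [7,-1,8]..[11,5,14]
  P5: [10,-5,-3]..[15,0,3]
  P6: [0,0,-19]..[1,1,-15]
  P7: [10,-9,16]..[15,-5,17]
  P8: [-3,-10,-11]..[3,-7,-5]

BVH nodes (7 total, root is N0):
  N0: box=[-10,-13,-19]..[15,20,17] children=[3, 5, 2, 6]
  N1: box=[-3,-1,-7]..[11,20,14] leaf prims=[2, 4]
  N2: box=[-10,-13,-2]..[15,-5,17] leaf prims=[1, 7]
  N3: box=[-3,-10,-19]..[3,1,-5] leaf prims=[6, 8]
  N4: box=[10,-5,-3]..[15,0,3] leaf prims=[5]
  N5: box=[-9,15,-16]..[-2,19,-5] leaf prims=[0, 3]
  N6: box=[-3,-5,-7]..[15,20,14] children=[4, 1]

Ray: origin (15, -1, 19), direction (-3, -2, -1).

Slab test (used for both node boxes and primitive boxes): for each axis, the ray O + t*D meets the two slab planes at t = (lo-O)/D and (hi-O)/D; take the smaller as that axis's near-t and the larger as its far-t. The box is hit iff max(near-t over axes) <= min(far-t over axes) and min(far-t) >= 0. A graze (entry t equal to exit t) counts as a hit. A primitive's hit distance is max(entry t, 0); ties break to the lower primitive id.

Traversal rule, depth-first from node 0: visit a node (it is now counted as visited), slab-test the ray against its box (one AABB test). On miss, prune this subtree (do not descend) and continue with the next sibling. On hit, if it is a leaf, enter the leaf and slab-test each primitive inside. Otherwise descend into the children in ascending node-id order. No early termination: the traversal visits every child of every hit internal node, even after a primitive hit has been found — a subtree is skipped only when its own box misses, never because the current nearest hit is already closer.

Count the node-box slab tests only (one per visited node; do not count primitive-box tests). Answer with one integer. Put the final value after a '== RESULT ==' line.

Traverse from the root:
N0 x:[0,25/3] y:[-21/2,6] z:[2,38] -> hit [2,6], descend [2, 3, 5, 6]
  N2 x:[0,25/3] y:[2,6] z:[2,21] -> hit [2,6] leaf, test {P1(miss), P7(miss)}
  N3 x:[4,6] y:[-1,9/2] z:[24,38] -> miss, prune
  N5 x:[17/3,8] y:[-10,-8] z:[24,35] -> miss, prune
  N6 x:[0,6] y:[-21/2,2] z:[5,26] -> miss, prune

Visited [0, 2, 3, 5, 6]. Tests: 5 box, 1 leaf. Nearest: miss.

== RESULT ==
5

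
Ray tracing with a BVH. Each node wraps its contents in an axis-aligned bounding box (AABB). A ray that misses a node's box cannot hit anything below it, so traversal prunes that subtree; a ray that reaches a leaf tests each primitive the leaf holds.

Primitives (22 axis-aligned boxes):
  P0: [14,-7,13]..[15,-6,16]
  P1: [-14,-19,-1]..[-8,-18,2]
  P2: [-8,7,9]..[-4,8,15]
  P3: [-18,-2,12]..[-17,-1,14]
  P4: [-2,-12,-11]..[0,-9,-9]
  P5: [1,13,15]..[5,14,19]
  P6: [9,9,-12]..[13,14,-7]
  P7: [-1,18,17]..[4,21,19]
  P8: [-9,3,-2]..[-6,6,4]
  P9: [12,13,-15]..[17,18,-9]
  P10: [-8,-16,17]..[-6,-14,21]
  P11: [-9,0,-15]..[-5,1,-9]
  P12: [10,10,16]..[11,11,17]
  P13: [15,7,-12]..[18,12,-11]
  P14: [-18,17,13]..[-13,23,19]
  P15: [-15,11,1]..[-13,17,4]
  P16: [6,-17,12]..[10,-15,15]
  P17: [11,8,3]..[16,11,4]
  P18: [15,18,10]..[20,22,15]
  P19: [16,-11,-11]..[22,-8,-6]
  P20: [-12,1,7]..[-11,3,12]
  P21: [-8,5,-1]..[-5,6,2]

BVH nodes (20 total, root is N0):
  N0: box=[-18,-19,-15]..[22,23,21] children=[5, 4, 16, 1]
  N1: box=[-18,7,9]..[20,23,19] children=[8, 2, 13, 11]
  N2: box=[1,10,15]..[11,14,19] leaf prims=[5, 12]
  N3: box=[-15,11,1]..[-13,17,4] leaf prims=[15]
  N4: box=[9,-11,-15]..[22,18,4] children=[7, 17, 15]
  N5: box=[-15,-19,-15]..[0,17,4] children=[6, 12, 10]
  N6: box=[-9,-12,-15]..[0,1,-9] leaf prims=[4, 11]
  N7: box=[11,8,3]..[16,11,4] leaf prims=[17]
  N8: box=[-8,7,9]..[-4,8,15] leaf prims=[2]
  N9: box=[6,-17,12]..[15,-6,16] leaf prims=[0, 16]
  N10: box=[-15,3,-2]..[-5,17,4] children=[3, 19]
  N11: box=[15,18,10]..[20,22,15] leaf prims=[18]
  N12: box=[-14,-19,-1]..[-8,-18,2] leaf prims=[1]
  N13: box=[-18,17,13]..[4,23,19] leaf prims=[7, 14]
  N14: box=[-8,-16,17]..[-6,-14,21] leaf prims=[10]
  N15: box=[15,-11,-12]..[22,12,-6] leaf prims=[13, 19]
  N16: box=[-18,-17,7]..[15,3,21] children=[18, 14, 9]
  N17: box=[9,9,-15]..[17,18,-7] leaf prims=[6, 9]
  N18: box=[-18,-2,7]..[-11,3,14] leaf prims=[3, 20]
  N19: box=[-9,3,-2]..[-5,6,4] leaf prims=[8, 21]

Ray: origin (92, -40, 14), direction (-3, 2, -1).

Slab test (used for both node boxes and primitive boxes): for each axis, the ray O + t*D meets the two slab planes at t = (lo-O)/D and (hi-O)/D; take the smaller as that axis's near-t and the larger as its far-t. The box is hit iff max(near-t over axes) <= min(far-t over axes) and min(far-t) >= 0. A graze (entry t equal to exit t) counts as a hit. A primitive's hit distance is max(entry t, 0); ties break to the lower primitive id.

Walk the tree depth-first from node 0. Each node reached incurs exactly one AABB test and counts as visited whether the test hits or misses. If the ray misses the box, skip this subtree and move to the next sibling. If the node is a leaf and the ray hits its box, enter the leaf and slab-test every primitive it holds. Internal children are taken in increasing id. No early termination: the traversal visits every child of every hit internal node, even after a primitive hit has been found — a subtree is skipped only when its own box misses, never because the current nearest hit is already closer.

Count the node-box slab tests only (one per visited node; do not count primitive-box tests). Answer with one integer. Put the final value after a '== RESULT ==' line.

Trace the traversal:
N0 x:[70/3,110/3] y:[21/2,63/2] z:[-7,29] -> hit [70/3,29], descend [1, 4, 5, 16]
  N1 x:[24,110/3] y:[47/2,63/2] z:[-5,5] -> miss, prune
  N4 x:[70/3,83/3] y:[29/2,29] z:[10,29] -> hit [70/3,83/3], descend [7, 15, 17]
    N7 x:[76/3,27] y:[24,51/2] z:[10,11] -> miss, prune
    N15 x:[70/3,77/3] y:[29/2,26] z:[20,26] -> hit [70/3,77/3] leaf, test {P13@t=25, P19(miss)}
    N17 x:[25,83/3] y:[49/2,29] z:[21,29] -> hit [25,83/3] leaf, test {P6(miss), P9@t=53/2}
  N5 x:[92/3,107/3] y:[21/2,57/2] z:[10,29] -> miss, prune
  N16 x:[77/3,110/3] y:[23/2,43/2] z:[-7,7] -> miss, prune

8 AABB tests over nodes [0, 1, 4, 7, 15, 17, 5, 16]; 2 leaves entered; closest P13.

== RESULT ==
8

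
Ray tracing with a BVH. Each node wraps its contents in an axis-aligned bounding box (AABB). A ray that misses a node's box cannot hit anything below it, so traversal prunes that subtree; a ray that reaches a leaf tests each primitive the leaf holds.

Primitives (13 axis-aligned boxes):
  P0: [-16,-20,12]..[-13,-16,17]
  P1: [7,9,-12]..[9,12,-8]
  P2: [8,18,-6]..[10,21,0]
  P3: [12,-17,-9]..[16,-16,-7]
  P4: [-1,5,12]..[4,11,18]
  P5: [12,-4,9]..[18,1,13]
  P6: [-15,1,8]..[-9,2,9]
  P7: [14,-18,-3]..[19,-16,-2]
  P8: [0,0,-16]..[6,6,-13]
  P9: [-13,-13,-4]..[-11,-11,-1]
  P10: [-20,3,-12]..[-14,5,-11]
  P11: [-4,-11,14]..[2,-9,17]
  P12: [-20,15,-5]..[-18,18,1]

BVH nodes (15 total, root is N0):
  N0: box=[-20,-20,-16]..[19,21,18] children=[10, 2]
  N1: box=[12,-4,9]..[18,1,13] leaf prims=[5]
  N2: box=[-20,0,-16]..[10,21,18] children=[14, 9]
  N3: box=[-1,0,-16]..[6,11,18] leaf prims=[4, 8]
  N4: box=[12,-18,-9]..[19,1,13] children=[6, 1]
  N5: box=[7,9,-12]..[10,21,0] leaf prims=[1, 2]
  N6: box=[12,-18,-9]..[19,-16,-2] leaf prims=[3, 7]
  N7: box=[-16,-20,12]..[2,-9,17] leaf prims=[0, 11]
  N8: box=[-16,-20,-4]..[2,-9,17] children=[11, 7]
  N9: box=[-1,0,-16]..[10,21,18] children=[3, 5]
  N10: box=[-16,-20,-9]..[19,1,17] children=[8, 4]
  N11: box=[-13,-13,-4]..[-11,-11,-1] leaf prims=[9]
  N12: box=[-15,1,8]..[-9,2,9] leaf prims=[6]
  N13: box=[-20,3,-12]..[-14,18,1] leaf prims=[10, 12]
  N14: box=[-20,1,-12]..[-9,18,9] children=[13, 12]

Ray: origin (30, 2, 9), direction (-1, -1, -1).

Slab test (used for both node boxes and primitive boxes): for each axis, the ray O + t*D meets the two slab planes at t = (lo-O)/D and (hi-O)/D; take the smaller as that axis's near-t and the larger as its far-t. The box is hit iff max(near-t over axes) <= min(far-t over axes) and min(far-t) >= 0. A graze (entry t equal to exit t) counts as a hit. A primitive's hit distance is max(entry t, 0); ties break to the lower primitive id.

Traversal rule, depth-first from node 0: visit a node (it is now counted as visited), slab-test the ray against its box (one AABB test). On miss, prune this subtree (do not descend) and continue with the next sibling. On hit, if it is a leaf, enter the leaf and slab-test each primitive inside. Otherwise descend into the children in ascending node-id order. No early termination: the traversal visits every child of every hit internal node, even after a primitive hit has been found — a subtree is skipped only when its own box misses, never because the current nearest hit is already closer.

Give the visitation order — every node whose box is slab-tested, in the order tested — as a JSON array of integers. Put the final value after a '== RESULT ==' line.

Walk:
N0 x:[11,50] y:[-19,22] z:[-9,25] -> hit [11,22], descend [2, 10]
  N2 x:[20,50] y:[-19,2] z:[-9,25] -> miss, prune
  N10 x:[11,46] y:[1,22] z:[-8,18] -> hit [11,18], descend [4, 8]
    N4 x:[11,18] y:[1,20] z:[-4,18] -> hit [11,18], descend [1, 6]
      N1 x:[12,18] y:[1,6] z:[-4,0] -> miss, prune
      N6 x:[11,18] y:[18,20] z:[11,18] -> hit [18,18] leaf, test {P3@t=18, P7(miss)}
    N8 x:[28,46] y:[11,22] z:[-8,13] -> miss, prune

Summary -> nodes [0, 2, 10, 4, 1, 6, 8]; box-tests=7; leaf-entries=1; first=P3

== RESULT ==
[0, 2, 10, 4, 1, 6, 8]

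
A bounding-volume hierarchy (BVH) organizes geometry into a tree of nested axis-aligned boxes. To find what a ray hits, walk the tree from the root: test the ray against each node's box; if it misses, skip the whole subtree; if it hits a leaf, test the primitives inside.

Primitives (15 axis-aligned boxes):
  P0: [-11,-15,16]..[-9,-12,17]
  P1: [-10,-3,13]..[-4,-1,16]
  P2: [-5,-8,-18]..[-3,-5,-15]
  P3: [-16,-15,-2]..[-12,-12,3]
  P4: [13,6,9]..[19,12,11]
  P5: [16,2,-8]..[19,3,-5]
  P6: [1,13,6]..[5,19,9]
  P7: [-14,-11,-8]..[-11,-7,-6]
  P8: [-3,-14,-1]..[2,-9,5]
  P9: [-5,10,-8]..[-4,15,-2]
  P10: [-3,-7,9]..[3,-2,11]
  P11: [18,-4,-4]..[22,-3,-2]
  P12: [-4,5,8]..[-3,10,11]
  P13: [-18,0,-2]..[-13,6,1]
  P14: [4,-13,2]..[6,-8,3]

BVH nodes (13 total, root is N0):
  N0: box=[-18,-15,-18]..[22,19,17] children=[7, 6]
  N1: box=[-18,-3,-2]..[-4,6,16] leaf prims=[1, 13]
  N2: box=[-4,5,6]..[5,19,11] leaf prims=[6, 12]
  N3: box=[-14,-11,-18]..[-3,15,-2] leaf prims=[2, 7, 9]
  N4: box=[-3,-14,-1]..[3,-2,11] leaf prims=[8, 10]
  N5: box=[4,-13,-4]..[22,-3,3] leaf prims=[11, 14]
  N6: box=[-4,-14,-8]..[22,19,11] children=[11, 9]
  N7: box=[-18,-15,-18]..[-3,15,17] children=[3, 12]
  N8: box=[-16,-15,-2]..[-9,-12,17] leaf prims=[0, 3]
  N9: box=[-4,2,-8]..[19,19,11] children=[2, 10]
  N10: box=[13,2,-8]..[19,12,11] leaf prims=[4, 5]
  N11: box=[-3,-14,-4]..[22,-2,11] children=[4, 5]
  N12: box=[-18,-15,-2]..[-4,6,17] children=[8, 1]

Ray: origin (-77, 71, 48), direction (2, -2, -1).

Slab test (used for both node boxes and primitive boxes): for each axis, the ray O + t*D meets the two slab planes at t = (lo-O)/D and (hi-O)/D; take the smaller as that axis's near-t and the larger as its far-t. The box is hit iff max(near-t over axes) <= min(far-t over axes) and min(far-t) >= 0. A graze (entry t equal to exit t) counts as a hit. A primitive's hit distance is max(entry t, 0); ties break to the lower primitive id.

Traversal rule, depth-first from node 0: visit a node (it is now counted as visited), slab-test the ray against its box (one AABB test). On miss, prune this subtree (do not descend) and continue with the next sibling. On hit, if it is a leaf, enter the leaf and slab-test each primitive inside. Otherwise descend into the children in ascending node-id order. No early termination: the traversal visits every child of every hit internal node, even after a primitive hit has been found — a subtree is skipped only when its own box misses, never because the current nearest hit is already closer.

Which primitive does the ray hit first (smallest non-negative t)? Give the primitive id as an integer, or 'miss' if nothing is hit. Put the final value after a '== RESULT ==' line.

Traverse from the root:
N0 x:[59/2,99/2] y:[26,43] z:[31,66] -> hit [31,43], descend [6, 7]
  N6 x:[73/2,99/2] y:[26,85/2] z:[37,56] -> hit [37,85/2], descend [9, 11]
    N9 x:[73/2,48] y:[26,69/2] z:[37,56] -> miss, prune
    N11 x:[37,99/2] y:[73/2,85/2] z:[37,52] -> hit [37,85/2], descend [4, 5]
      N4 x:[37,40] y:[73/2,85/2] z:[37,49] -> hit [37,40] leaf, test {P8(miss), P10@t=37}
      N5 x:[81/2,99/2] y:[37,42] z:[45,52] -> miss, prune
  N7 x:[59/2,37] y:[28,43] z:[31,66] -> hit [31,37], descend [3, 12]
    N3 x:[63/2,37] y:[28,41] z:[50,66] -> miss, prune
    N12 x:[59/2,73/2] y:[65/2,43] z:[31,50] -> hit [65/2,73/2], descend [1, 8]
      N1 x:[59/2,73/2] y:[65/2,37] z:[32,50] -> hit [65/2,73/2] leaf, test {P1(miss), P13(miss)}
      N8 x:[61/2,34] y:[83/2,43] z:[31,50] -> miss, prune

11 AABB tests over nodes [0, 6, 9, 11, 4, 5, 7, 3, 12, 1, 8]; 2 leaves entered; closest P10.

== RESULT ==
10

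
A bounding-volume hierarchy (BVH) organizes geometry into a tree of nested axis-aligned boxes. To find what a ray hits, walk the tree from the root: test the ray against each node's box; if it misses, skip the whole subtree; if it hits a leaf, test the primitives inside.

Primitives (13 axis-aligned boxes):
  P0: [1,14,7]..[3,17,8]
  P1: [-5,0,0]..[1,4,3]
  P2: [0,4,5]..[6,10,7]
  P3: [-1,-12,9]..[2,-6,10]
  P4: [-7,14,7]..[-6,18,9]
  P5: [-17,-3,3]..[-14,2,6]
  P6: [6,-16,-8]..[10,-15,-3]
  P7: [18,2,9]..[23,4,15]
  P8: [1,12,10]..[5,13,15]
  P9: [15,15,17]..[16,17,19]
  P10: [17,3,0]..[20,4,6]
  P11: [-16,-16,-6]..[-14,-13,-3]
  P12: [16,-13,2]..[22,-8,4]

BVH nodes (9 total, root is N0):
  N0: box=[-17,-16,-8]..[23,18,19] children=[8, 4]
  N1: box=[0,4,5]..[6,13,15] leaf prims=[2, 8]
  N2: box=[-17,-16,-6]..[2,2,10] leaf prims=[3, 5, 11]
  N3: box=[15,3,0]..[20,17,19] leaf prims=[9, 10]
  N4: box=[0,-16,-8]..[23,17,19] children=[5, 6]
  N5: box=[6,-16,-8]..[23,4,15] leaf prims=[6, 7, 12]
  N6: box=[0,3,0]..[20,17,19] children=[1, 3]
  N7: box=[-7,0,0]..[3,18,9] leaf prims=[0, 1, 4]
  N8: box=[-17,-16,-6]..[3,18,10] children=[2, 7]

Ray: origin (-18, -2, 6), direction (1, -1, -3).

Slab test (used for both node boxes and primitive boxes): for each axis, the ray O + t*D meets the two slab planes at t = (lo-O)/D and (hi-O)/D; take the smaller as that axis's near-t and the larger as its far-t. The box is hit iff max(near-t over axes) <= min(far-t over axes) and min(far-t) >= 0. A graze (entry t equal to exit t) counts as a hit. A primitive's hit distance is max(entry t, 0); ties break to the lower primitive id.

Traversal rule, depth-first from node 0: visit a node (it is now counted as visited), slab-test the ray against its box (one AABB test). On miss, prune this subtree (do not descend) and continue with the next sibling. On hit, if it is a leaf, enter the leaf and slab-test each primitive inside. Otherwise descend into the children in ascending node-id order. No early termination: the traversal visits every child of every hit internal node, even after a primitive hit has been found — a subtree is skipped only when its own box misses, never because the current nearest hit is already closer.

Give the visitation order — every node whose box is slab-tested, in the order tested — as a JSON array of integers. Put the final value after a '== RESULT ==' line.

Walk:
N0 x:[1,41] y:[-20,14] z:[-13/3,14/3] -> hit [1,14/3], descend [4, 8]
  N4 x:[18,41] y:[-19,14] z:[-13/3,14/3] -> miss, prune
  N8 x:[1,21] y:[-20,14] z:[-4/3,4] -> hit [1,4], descend [2, 7]
    N2 x:[1,20] y:[-4,14] z:[-4/3,4] -> hit [1,4] leaf, test {P3(miss), P5@t=1, P11(miss)}
    N7 x:[11,21] y:[-20,-2] z:[-1,2] -> miss, prune

Summary -> nodes [0, 4, 8, 2, 7]; box-tests=5; leaf-entries=1; first=P5

== RESULT ==
[0, 4, 8, 2, 7]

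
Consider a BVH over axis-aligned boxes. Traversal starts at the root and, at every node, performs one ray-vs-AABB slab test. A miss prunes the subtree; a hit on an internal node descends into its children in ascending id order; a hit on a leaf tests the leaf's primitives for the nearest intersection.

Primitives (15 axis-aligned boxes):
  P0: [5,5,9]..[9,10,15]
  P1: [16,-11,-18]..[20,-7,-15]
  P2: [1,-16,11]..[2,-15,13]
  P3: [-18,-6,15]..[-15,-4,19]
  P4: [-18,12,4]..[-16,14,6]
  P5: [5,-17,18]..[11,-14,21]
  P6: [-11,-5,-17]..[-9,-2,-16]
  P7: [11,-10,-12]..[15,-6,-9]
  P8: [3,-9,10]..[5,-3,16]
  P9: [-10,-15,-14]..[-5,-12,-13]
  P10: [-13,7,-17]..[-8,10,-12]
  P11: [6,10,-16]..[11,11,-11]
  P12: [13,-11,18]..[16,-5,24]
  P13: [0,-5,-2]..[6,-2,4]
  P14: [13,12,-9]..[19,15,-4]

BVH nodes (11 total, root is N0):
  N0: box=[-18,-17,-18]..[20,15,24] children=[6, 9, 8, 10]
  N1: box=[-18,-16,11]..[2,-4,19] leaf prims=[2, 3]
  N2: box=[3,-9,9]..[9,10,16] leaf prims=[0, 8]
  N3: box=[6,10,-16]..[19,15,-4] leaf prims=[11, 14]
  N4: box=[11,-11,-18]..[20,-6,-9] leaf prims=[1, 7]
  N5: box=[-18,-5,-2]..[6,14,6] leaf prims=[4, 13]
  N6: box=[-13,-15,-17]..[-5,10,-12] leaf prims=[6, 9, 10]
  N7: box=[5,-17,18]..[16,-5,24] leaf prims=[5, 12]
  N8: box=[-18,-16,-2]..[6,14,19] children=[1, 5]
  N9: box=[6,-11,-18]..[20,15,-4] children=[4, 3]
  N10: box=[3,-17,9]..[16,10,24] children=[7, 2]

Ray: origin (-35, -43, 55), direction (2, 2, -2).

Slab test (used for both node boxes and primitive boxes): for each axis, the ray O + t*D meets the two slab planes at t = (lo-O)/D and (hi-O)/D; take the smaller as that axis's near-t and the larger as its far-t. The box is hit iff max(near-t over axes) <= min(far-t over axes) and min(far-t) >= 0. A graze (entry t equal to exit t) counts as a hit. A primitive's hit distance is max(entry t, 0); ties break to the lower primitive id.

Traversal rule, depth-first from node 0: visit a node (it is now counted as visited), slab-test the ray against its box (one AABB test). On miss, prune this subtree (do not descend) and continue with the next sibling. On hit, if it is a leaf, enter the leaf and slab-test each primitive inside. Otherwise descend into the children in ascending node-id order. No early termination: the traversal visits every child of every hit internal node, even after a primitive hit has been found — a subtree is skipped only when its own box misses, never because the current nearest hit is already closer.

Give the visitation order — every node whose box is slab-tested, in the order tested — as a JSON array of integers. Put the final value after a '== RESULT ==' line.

Trace the traversal:
N0 x:[17/2,55/2] y:[13,29] z:[31/2,73/2] -> hit [31/2,55/2], descend [6, 8, 9, 10]
  N6 x:[11,15] y:[14,53/2] z:[67/2,36] -> miss, prune
  N8 x:[17/2,41/2] y:[27/2,57/2] z:[18,57/2] -> hit [18,41/2], descend [1, 5]
    N1 x:[17/2,37/2] y:[27/2,39/2] z:[18,22] -> hit [18,37/2] leaf, test {P2(miss), P3(miss)}
    N5 x:[17/2,41/2] y:[19,57/2] z:[49/2,57/2] -> miss, prune
  N9 x:[41/2,55/2] y:[16,29] z:[59/2,73/2] -> miss, prune
  N10 x:[19,51/2] y:[13,53/2] z:[31/2,23] -> hit [19,23], descend [2, 7]
    N2 x:[19,22] y:[17,53/2] z:[39/2,23] -> hit [39/2,22] leaf, test {P0(miss), P8@t=39/2}
    N7 x:[20,51/2] y:[13,19] z:[31/2,37/2] -> miss, prune

Visited [0, 6, 8, 1, 5, 9, 10, 2, 7]. Tests: 9 box, 2 leaf. Nearest: P8.

== RESULT ==
[0, 6, 8, 1, 5, 9, 10, 2, 7]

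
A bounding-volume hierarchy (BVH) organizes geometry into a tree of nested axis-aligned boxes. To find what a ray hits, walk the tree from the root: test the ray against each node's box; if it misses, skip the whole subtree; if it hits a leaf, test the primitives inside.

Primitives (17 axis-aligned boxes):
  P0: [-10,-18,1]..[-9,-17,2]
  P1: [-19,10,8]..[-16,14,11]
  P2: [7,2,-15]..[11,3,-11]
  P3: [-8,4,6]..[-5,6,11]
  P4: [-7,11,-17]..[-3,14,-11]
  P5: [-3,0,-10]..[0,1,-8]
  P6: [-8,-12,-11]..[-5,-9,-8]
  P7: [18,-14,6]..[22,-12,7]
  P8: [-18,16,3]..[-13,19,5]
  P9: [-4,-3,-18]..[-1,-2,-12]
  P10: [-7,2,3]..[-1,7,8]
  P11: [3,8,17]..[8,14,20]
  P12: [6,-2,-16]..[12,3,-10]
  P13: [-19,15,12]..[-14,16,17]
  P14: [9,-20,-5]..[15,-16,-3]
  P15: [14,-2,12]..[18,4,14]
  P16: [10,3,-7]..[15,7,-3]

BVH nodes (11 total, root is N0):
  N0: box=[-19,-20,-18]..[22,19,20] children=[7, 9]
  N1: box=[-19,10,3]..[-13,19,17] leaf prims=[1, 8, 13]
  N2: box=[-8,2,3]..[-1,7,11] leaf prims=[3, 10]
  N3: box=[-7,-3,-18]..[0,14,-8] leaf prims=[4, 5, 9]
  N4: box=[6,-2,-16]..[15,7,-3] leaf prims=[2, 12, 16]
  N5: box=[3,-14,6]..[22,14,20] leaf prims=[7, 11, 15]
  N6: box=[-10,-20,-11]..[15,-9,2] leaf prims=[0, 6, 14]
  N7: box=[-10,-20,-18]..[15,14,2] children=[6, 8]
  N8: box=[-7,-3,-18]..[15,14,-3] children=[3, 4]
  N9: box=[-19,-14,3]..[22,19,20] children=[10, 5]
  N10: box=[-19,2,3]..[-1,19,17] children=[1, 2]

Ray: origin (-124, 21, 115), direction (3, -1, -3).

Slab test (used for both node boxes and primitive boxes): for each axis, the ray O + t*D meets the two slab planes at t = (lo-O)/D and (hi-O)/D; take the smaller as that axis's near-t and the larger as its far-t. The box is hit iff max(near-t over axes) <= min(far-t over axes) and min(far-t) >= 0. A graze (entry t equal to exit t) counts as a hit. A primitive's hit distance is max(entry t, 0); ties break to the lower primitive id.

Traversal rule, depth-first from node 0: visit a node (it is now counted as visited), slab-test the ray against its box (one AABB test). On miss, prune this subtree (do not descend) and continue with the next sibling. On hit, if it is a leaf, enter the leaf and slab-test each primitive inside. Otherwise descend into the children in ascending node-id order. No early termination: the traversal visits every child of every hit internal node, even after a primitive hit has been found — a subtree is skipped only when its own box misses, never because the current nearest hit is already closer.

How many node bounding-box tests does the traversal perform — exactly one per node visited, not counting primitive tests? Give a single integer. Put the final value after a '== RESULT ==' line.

Walk:
N0 x:[35,146/3] y:[2,41] z:[95/3,133/3] -> hit [35,41], descend [7, 9]
  N7 x:[38,139/3] y:[7,41] z:[113/3,133/3] -> hit [38,41], descend [6, 8]
    N6 x:[38,139/3] y:[30,41] z:[113/3,42] -> hit [38,41] leaf, test {P0@t=38, P6(miss), P14(miss)}
    N8 x:[39,139/3] y:[7,24] z:[118/3,133/3] -> miss, prune
  N9 x:[35,146/3] y:[2,35] z:[95/3,112/3] -> hit [35,35], descend [5, 10]
    N5 x:[127/3,146/3] y:[7,35] z:[95/3,109/3] -> miss, prune
    N10 x:[35,41] y:[2,19] z:[98/3,112/3] -> miss, prune

Summary -> nodes [0, 7, 6, 8, 9, 5, 10]; box-tests=7; leaf-entries=1; first=P0

== RESULT ==
7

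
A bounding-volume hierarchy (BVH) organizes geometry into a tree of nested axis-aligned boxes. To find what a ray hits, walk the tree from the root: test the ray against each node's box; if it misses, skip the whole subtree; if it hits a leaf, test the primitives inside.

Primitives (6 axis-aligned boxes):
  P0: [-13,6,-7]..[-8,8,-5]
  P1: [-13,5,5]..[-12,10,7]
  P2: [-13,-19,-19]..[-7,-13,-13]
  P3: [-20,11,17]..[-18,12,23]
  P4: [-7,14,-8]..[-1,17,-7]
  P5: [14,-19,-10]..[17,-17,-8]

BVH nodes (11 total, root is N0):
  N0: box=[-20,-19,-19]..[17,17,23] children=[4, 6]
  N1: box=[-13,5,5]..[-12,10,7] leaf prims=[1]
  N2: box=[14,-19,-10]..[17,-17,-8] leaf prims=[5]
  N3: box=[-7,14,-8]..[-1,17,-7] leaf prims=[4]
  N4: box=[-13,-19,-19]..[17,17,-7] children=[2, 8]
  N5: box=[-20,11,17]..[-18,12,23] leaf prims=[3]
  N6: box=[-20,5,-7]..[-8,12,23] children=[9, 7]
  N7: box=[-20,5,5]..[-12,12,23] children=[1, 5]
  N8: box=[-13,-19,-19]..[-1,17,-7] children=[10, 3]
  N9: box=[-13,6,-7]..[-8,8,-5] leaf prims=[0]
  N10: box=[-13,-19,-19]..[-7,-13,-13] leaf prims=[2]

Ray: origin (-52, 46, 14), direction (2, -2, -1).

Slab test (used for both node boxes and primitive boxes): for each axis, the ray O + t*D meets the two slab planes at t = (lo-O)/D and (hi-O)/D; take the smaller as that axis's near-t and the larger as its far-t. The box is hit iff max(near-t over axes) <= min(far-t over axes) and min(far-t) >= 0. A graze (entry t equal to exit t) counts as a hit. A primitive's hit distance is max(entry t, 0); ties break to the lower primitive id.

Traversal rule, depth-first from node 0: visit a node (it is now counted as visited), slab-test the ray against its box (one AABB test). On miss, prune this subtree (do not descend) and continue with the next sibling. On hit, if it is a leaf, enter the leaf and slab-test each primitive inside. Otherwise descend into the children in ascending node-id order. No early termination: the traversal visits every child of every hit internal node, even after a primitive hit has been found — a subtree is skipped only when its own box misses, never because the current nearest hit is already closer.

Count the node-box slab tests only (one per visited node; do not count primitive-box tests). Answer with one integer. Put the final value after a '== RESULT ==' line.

Traverse from the root:
N0 x:[16,69/2] y:[29/2,65/2] z:[-9,33] -> hit [16,65/2], descend [4, 6]
  N4 x:[39/2,69/2] y:[29/2,65/2] z:[21,33] -> hit [21,65/2], descend [2, 8]
    N2 x:[33,69/2] y:[63/2,65/2] z:[22,24] -> miss, prune
    N8 x:[39/2,51/2] y:[29/2,65/2] z:[21,33] -> hit [21,51/2], descend [3, 10]
      N3 x:[45/2,51/2] y:[29/2,16] z:[21,22] -> miss, prune
      N10 x:[39/2,45/2] y:[59/2,65/2] z:[27,33] -> miss, prune
  N6 x:[16,22] y:[17,41/2] z:[-9,21] -> hit [17,41/2], descend [7, 9]
    N7 x:[16,20] y:[17,41/2] z:[-9,9] -> miss, prune
    N9 x:[39/2,22] y:[19,20] z:[19,21] -> hit [39/2,20] leaf, test {P0@t=39/2}

order=[0, 4, 2, 8, 3, 10, 6, 7, 9]  |boxes|=9  |leaves|=1  hit=P0

== RESULT ==
9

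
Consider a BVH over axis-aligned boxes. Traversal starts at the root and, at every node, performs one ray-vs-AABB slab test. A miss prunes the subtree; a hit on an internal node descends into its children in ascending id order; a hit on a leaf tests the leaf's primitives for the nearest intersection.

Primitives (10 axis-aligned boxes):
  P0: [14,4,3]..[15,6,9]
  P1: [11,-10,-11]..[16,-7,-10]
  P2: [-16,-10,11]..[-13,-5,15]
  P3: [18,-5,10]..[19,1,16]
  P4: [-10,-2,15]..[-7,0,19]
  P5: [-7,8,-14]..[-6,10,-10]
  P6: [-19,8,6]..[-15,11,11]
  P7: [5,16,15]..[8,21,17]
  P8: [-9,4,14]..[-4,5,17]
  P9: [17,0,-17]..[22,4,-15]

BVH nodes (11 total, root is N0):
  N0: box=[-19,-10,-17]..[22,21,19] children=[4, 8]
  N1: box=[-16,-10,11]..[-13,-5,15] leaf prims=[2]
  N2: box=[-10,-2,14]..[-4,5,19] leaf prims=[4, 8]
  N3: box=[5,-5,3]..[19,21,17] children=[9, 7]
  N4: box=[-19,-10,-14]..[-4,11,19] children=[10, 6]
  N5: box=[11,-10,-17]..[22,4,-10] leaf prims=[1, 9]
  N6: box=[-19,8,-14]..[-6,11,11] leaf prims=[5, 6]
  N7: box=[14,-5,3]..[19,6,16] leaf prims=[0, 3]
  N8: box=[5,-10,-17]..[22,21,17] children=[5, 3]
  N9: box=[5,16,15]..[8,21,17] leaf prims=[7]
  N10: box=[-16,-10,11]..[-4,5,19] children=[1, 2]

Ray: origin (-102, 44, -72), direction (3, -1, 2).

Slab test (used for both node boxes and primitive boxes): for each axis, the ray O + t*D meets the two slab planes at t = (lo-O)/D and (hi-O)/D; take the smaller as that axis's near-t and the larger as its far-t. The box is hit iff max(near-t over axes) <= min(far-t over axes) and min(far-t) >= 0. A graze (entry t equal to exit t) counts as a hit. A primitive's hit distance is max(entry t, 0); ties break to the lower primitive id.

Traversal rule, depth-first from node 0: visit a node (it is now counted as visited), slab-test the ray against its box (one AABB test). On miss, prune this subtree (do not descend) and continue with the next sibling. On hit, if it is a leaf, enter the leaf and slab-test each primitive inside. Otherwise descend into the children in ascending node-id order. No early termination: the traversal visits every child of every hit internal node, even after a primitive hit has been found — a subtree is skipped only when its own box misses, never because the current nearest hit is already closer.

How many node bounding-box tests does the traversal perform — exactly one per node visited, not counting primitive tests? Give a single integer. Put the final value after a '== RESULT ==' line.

Trace the traversal:
N0 x:[83/3,124/3] y:[23,54] z:[55/2,91/2] -> hit [83/3,124/3], descend [4, 8]
  N4 x:[83/3,98/3] y:[33,54] z:[29,91/2] -> miss, prune
  N8 x:[107/3,124/3] y:[23,54] z:[55/2,89/2] -> hit [107/3,124/3], descend [3, 5]
    N3 x:[107/3,121/3] y:[23,49] z:[75/2,89/2] -> hit [75/2,121/3], descend [7, 9]
      N7 x:[116/3,121/3] y:[38,49] z:[75/2,44] -> hit [116/3,121/3] leaf, test {P0@t=116/3, P3(miss)}
      N9 x:[107/3,110/3] y:[23,28] z:[87/2,89/2] -> miss, prune
    N5 x:[113/3,124/3] y:[40,54] z:[55/2,31] -> miss, prune

Summary -> nodes [0, 4, 8, 3, 7, 9, 5]; box-tests=7; leaf-entries=1; first=P0

== RESULT ==
7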